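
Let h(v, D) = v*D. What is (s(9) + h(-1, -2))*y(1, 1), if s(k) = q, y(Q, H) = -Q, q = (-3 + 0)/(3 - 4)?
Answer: -5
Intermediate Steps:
q = 3 (q = -3/(-1) = -3*(-1) = 3)
s(k) = 3
h(v, D) = D*v
(s(9) + h(-1, -2))*y(1, 1) = (3 - 2*(-1))*(-1*1) = (3 + 2)*(-1) = 5*(-1) = -5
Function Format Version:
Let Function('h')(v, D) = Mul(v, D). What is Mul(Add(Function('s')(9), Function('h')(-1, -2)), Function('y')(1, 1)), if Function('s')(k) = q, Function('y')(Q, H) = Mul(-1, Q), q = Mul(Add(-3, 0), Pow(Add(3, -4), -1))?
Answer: -5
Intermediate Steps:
q = 3 (q = Mul(-3, Pow(-1, -1)) = Mul(-3, -1) = 3)
Function('s')(k) = 3
Function('h')(v, D) = Mul(D, v)
Mul(Add(Function('s')(9), Function('h')(-1, -2)), Function('y')(1, 1)) = Mul(Add(3, Mul(-2, -1)), Mul(-1, 1)) = Mul(Add(3, 2), -1) = Mul(5, -1) = -5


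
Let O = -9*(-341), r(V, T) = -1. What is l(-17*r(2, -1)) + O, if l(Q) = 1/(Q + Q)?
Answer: 104347/34 ≈ 3069.0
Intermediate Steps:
O = 3069
l(Q) = 1/(2*Q)
l(-17*r(2, -1)) + O = 1/(2*((-17*(-1)))) + 3069 = (½)/17 + 3069 = (½)*(1/17) + 3069 = 1/34 + 3069 = 104347/34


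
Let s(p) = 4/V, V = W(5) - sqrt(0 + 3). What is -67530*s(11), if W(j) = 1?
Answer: 135060 + 135060*sqrt(3) ≈ 3.6899e+5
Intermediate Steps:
V = 1 - sqrt(3) (V = 1 - sqrt(0 + 3) = 1 - sqrt(3) ≈ -0.73205)
s(p) = 4/(1 - sqrt(3))
-67530*s(11) = -67530*(-2 - 2*sqrt(3)) = 135060 + 135060*sqrt(3)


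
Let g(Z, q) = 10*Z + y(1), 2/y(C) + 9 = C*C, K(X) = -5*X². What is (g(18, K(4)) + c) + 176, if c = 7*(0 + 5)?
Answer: 1563/4 ≈ 390.75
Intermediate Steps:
y(C) = 2/(-9 + C²) (y(C) = 2/(-9 + C*C) = 2/(-9 + C²))
g(Z, q) = -¼ + 10*Z (g(Z, q) = 10*Z + 2/(-9 + 1²) = 10*Z + 2/(-9 + 1) = 10*Z + 2/(-8) = 10*Z + 2*(-⅛) = 10*Z - ¼ = -¼ + 10*Z)
c = 35 (c = 7*5 = 35)
(g(18, K(4)) + c) + 176 = ((-¼ + 10*18) + 35) + 176 = ((-¼ + 180) + 35) + 176 = (719/4 + 35) + 176 = 859/4 + 176 = 1563/4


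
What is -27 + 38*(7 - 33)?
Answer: -1015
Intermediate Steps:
-27 + 38*(7 - 33) = -27 + 38*(-26) = -27 - 988 = -1015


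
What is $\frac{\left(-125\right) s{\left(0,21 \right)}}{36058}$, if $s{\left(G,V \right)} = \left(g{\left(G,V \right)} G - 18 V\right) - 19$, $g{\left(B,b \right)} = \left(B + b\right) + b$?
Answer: $\frac{49625}{36058} \approx 1.3763$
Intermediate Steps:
$g{\left(B,b \right)} = B + 2 b$
$s{\left(G,V \right)} = -19 - 18 V + G \left(G + 2 V\right)$ ($s{\left(G,V \right)} = \left(\left(G + 2 V\right) G - 18 V\right) - 19 = \left(G \left(G + 2 V\right) - 18 V\right) - 19 = \left(- 18 V + G \left(G + 2 V\right)\right) - 19 = -19 - 18 V + G \left(G + 2 V\right)$)
$\frac{\left(-125\right) s{\left(0,21 \right)}}{36058} = \frac{\left(-125\right) \left(-19 - 378 + 0 \left(0 + 2 \cdot 21\right)\right)}{36058} = - 125 \left(-19 - 378 + 0 \left(0 + 42\right)\right) \frac{1}{36058} = - 125 \left(-19 - 378 + 0 \cdot 42\right) \frac{1}{36058} = - 125 \left(-19 - 378 + 0\right) \frac{1}{36058} = \left(-125\right) \left(-397\right) \frac{1}{36058} = 49625 \cdot \frac{1}{36058} = \frac{49625}{36058}$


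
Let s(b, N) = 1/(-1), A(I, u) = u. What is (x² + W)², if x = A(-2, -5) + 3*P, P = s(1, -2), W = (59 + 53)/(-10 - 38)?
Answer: 34225/9 ≈ 3802.8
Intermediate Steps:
W = -7/3 (W = 112/(-48) = 112*(-1/48) = -7/3 ≈ -2.3333)
s(b, N) = -1
P = -1
x = -8 (x = -5 + 3*(-1) = -5 - 3 = -8)
(x² + W)² = ((-8)² - 7/3)² = (64 - 7/3)² = (185/3)² = 34225/9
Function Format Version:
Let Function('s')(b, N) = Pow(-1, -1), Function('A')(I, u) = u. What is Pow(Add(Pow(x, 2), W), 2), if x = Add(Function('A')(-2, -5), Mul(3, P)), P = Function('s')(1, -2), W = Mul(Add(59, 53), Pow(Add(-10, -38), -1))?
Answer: Rational(34225, 9) ≈ 3802.8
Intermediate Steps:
W = Rational(-7, 3) (W = Mul(112, Pow(-48, -1)) = Mul(112, Rational(-1, 48)) = Rational(-7, 3) ≈ -2.3333)
Function('s')(b, N) = -1
P = -1
x = -8 (x = Add(-5, Mul(3, -1)) = Add(-5, -3) = -8)
Pow(Add(Pow(x, 2), W), 2) = Pow(Add(Pow(-8, 2), Rational(-7, 3)), 2) = Pow(Add(64, Rational(-7, 3)), 2) = Pow(Rational(185, 3), 2) = Rational(34225, 9)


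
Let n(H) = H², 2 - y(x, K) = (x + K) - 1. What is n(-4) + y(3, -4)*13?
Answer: 68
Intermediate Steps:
y(x, K) = 3 - K - x (y(x, K) = 2 - ((x + K) - 1) = 2 - ((K + x) - 1) = 2 - (-1 + K + x) = 2 + (1 - K - x) = 3 - K - x)
n(-4) + y(3, -4)*13 = (-4)² + (3 - 1*(-4) - 1*3)*13 = 16 + (3 + 4 - 3)*13 = 16 + 4*13 = 16 + 52 = 68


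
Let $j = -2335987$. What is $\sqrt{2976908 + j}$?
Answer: $\sqrt{640921} \approx 800.58$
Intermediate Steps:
$\sqrt{2976908 + j} = \sqrt{2976908 - 2335987} = \sqrt{640921}$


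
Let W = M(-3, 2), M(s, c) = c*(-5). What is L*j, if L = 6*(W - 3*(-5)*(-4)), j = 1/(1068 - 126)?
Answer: -70/157 ≈ -0.44586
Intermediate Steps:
M(s, c) = -5*c
W = -10 (W = -5*2 = -10)
j = 1/942 ≈ 0.0010616
L = -420 (L = 6*(-10 - 3*(-5)*(-4)) = 6*(-10 + 15*(-4)) = 6*(-10 - 60) = 6*(-70) = -420)
L*j = -420*1/942 = -70/157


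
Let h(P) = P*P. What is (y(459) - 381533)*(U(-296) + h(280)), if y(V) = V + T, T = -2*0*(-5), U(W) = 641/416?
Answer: -6214372067017/208 ≈ -2.9877e+10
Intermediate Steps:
U(W) = 641/416 (U(W) = 641*(1/416) = 641/416)
T = 0 (T = 0*(-5) = 0)
y(V) = V (y(V) = V + 0 = V)
h(P) = P**2
(y(459) - 381533)*(U(-296) + h(280)) = (459 - 381533)*(641/416 + 280**2) = -381074*(641/416 + 78400) = -381074*32615041/416 = -6214372067017/208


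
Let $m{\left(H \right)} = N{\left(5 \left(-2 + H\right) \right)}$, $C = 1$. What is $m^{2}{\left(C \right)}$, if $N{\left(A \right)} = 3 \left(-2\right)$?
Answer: $36$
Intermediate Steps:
$N{\left(A \right)} = -6$
$m{\left(H \right)} = -6$
$m^{2}{\left(C \right)} = \left(-6\right)^{2} = 36$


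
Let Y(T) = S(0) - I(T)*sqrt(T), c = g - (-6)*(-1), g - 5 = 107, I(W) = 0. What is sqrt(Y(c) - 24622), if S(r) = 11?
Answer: I*sqrt(24611) ≈ 156.88*I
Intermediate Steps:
g = 112 (g = 5 + 107 = 112)
c = 106 (c = 112 - (-6)*(-1) = 112 - 1*6 = 112 - 6 = 106)
Y(T) = 11 (Y(T) = 11 - 0*sqrt(T) = 11 - 1*0 = 11 + 0 = 11)
sqrt(Y(c) - 24622) = sqrt(11 - 24622) = sqrt(-24611) = I*sqrt(24611)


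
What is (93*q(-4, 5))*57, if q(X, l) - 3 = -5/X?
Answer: 90117/4 ≈ 22529.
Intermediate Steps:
q(X, l) = 3 - 5/X
(93*q(-4, 5))*57 = (93*(3 - 5/(-4)))*57 = (93*(3 - 5*(-¼)))*57 = (93*(3 + 5/4))*57 = (93*(17/4))*57 = (1581/4)*57 = 90117/4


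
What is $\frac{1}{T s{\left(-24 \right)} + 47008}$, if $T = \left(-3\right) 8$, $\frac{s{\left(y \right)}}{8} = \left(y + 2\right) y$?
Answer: $- \frac{1}{54368} \approx -1.8393 \cdot 10^{-5}$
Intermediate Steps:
$s{\left(y \right)} = 8 y \left(2 + y\right)$ ($s{\left(y \right)} = 8 \left(y + 2\right) y = 8 \left(2 + y\right) y = 8 y \left(2 + y\right)$)
$T = -24$
$\frac{1}{T s{\left(-24 \right)} + 47008} = \frac{1}{- 24 \cdot 8 \left(-24\right) \left(2 - 24\right) + 47008} = \frac{1}{- 24 \cdot 8 \left(-24\right) \left(-22\right) + 47008} = \frac{1}{\left(-24\right) 4224 + 47008} = \frac{1}{-101376 + 47008} = \frac{1}{-54368} = - \frac{1}{54368}$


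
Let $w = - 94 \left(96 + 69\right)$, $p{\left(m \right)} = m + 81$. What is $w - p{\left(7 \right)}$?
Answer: $-15598$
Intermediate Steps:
$p{\left(m \right)} = 81 + m$
$w = -15510$ ($w = \left(-94\right) 165 = -15510$)
$w - p{\left(7 \right)} = -15510 - \left(81 + 7\right) = -15510 - 88 = -15598$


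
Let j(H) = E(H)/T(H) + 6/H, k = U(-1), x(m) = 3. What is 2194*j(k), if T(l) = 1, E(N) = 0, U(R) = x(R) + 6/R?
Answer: -4388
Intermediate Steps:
U(R) = 3 + 6/R
k = -3 (k = 3 + 6/(-1) = 3 + 6*(-1) = 3 - 6 = -3)
j(H) = 6/H (j(H) = 0/1 + 6/H = 0*1 + 6/H = 0 + 6/H = 6/H)
2194*j(k) = 2194*(6/(-3)) = 2194*(6*(-1/3)) = 2194*(-2) = -4388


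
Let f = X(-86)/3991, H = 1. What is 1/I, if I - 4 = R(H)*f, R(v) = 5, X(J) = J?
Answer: 3991/15534 ≈ 0.25692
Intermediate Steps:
f = -86/3991 ≈ -0.021548
I = 15534/3991 (I = 4 + 5*(-86/3991) = 4 - 430/3991 = 15534/3991 ≈ 3.8923)
1/I = 1/(15534/3991) = 3991/15534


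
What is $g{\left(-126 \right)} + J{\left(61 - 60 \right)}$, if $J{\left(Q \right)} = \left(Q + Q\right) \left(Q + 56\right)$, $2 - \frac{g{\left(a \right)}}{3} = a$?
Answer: $498$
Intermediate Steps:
$g{\left(a \right)} = 6 - 3 a$
$J{\left(Q \right)} = 2 Q \left(56 + Q\right)$
$g{\left(-126 \right)} + J{\left(61 - 60 \right)} = \left(6 - -378\right) + 2 \left(61 - 60\right) \left(56 + \left(61 - 60\right)\right) = \left(6 + 378\right) + 2 \left(61 - 60\right) \left(56 + \left(61 - 60\right)\right) = 384 + 2 \cdot 1 \left(56 + 1\right) = 384 + 2 \cdot 1 \cdot 57 = 384 + 114 = 498$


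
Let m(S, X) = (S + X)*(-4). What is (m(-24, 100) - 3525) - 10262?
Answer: -14091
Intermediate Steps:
m(S, X) = -4*S - 4*X
(m(-24, 100) - 3525) - 10262 = ((-4*(-24) - 4*100) - 3525) - 10262 = ((96 - 400) - 3525) - 10262 = (-304 - 3525) - 10262 = -3829 - 10262 = -14091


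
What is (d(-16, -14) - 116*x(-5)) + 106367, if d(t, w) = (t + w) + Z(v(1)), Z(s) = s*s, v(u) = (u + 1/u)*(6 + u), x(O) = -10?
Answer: 107693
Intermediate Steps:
v(u) = (6 + u)*(u + 1/u)
Z(s) = s²
d(t, w) = 196 + t + w (d(t, w) = (t + w) + (1 + 1² + 6*1 + 6/1)² = (t + w) + (1 + 1 + 6 + 6*1)² = (t + w) + (1 + 1 + 6 + 6)² = (t + w) + 14² = (t + w) + 196 = 196 + t + w)
(d(-16, -14) - 116*x(-5)) + 106367 = ((196 - 16 - 14) - 116*(-10)) + 106367 = (166 + 1160) + 106367 = 1326 + 106367 = 107693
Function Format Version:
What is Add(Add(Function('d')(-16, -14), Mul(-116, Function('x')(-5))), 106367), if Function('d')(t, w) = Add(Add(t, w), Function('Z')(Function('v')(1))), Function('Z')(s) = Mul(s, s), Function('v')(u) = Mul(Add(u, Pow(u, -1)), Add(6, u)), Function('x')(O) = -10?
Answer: 107693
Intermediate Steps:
Function('v')(u) = Mul(Add(6, u), Add(u, Pow(u, -1)))
Function('Z')(s) = Pow(s, 2)
Function('d')(t, w) = Add(196, t, w) (Function('d')(t, w) = Add(Add(t, w), Pow(Add(1, Pow(1, 2), Mul(6, 1), Mul(6, Pow(1, -1))), 2)) = Add(Add(t, w), Pow(Add(1, 1, 6, Mul(6, 1)), 2)) = Add(Add(t, w), Pow(Add(1, 1, 6, 6), 2)) = Add(Add(t, w), Pow(14, 2)) = Add(Add(t, w), 196) = Add(196, t, w))
Add(Add(Function('d')(-16, -14), Mul(-116, Function('x')(-5))), 106367) = Add(Add(Add(196, -16, -14), Mul(-116, -10)), 106367) = Add(Add(166, 1160), 106367) = Add(1326, 106367) = 107693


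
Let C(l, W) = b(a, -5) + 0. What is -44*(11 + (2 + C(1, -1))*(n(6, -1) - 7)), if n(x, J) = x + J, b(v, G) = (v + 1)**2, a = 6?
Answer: 4004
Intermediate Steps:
b(v, G) = (1 + v)**2
C(l, W) = 49 (C(l, W) = (1 + 6)**2 + 0 = 7**2 + 0 = 49 + 0 = 49)
n(x, J) = J + x
-44*(11 + (2 + C(1, -1))*(n(6, -1) - 7)) = -44*(11 + (2 + 49)*((-1 + 6) - 7)) = -44*(11 + 51*(5 - 7)) = -44*(11 + 51*(-2)) = -44*(11 - 102) = -44*(-91) = 4004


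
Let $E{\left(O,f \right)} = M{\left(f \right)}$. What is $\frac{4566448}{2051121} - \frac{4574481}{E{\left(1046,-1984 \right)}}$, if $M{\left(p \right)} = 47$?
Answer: $- \frac{9382599420145}{96402687} \approx -97327.0$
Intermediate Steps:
$E{\left(O,f \right)} = 47$
$\frac{4566448}{2051121} - \frac{4574481}{E{\left(1046,-1984 \right)}} = \frac{4566448}{2051121} - \frac{4574481}{47} = - \frac{9382599420145}{96402687}$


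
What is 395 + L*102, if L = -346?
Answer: -34897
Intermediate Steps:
395 + L*102 = 395 - 346*102 = 395 - 35292 = -34897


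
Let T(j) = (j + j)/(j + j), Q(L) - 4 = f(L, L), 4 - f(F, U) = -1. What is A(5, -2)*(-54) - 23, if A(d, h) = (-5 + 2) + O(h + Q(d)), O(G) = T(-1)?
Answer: 85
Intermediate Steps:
f(F, U) = 5 (f(F, U) = 4 - 1*(-1) = 4 + 1 = 5)
Q(L) = 9 (Q(L) = 4 + 5 = 9)
T(j) = 1 (T(j) = (2*j)/((2*j)) = (2*j)*(1/(2*j)) = 1)
O(G) = 1
A(d, h) = -2 (A(d, h) = (-5 + 2) + 1 = -3 + 1 = -2)
A(5, -2)*(-54) - 23 = -2*(-54) - 23 = 108 - 23 = 85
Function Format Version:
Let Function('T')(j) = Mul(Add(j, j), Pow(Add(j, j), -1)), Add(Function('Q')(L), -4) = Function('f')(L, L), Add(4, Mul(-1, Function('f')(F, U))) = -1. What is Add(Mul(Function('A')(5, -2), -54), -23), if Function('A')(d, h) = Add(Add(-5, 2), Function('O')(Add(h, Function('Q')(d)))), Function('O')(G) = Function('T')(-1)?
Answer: 85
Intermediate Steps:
Function('f')(F, U) = 5 (Function('f')(F, U) = Add(4, Mul(-1, -1)) = Add(4, 1) = 5)
Function('Q')(L) = 9 (Function('Q')(L) = Add(4, 5) = 9)
Function('T')(j) = 1 (Function('T')(j) = Mul(Mul(2, j), Pow(Mul(2, j), -1)) = Mul(Mul(2, j), Mul(Rational(1, 2), Pow(j, -1))) = 1)
Function('O')(G) = 1
Function('A')(d, h) = -2 (Function('A')(d, h) = Add(Add(-5, 2), 1) = Add(-3, 1) = -2)
Add(Mul(Function('A')(5, -2), -54), -23) = Add(Mul(-2, -54), -23) = Add(108, -23) = 85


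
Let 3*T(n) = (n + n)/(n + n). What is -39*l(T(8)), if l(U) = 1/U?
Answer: -117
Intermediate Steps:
T(n) = ⅓ (T(n) = ((n + n)/(n + n))/3 = ((2*n)/((2*n)))/3 = ((2*n)*(1/(2*n)))/3 = (⅓)*1 = ⅓)
-39*l(T(8)) = -39/⅓ = -39*3 = -117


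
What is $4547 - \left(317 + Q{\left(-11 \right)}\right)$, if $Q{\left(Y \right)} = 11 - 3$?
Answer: $4222$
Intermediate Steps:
$Q{\left(Y \right)} = 8$ ($Q{\left(Y \right)} = 11 - 3 = 8$)
$4547 - \left(317 + Q{\left(-11 \right)}\right) = 4547 - \left(317 + 8\right) = 4547 - 325 = 4222$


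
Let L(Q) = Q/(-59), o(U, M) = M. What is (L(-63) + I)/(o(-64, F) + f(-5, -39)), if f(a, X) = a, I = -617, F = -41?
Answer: 790/59 ≈ 13.390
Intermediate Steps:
L(Q) = -Q/59 (L(Q) = Q*(-1/59) = -Q/59)
(L(-63) + I)/(o(-64, F) + f(-5, -39)) = (-1/59*(-63) - 617)/(-41 - 5) = (63/59 - 617)/(-46) = -36340/59*(-1/46) = 790/59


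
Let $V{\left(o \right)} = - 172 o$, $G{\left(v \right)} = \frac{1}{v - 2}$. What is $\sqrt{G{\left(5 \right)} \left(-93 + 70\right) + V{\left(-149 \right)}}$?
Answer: $\frac{\sqrt{230583}}{3} \approx 160.06$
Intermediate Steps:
$G{\left(v \right)} = \frac{1}{-2 + v}$
$\sqrt{G{\left(5 \right)} \left(-93 + 70\right) + V{\left(-149 \right)}} = \sqrt{\frac{-93 + 70}{-2 + 5} - -25628} = \sqrt{\frac{1}{3} \left(-23\right) + 25628} = \sqrt{- \frac{23}{3} + 25628} = \sqrt{\frac{76861}{3}} = \frac{\sqrt{230583}}{3}$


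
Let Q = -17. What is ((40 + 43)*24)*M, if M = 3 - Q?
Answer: 39840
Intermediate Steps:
M = 20 (M = 3 - 1*(-17) = 3 + 17 = 20)
((40 + 43)*24)*M = ((40 + 43)*24)*20 = (83*24)*20 = 1992*20 = 39840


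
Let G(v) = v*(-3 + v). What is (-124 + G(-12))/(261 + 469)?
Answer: 28/365 ≈ 0.076712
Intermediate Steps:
(-124 + G(-12))/(261 + 469) = (-124 - 12*(-3 - 12))/(261 + 469) = (-124 - 12*(-15))/730 = (-124 + 180)*(1/730) = 56*(1/730) = 28/365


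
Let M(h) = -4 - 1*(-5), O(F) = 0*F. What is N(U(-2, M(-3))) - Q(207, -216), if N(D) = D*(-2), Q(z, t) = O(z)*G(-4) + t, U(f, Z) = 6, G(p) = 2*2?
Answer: 204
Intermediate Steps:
G(p) = 4
O(F) = 0
M(h) = 1 (M(h) = -4 + 5 = 1)
Q(z, t) = t (Q(z, t) = 0*4 + t = 0 + t = t)
N(D) = -2*D
N(U(-2, M(-3))) - Q(207, -216) = -2*6 - 1*(-216) = -12 + 216 = 204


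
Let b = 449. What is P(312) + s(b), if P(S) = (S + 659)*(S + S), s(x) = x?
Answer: 606353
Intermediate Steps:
P(S) = 2*S*(659 + S) (P(S) = (659 + S)*(2*S) = 2*S*(659 + S))
P(312) + s(b) = 2*312*(659 + 312) + 449 = 2*312*971 + 449 = 605904 + 449 = 606353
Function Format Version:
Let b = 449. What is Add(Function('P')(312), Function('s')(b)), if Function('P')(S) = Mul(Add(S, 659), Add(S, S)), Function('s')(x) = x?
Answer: 606353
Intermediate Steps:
Function('P')(S) = Mul(2, S, Add(659, S)) (Function('P')(S) = Mul(Add(659, S), Mul(2, S)) = Mul(2, S, Add(659, S)))
Add(Function('P')(312), Function('s')(b)) = Add(Mul(2, 312, Add(659, 312)), 449) = Add(Mul(2, 312, 971), 449) = Add(605904, 449) = 606353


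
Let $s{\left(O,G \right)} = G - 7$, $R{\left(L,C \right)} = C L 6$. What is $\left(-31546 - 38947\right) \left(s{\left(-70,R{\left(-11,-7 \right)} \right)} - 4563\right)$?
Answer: $289585244$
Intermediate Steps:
$R{\left(L,C \right)} = 6 C L$
$s{\left(O,G \right)} = -7 + G$
$\left(-31546 - 38947\right) \left(s{\left(-70,R{\left(-11,-7 \right)} \right)} - 4563\right) = \left(-31546 - 38947\right) \left(\left(-7 + 6 \left(-7\right) \left(-11\right)\right) - 4563\right) = - 70493 \left(\left(-7 + 462\right) - 4563\right) = - 70493 \left(455 - 4563\right) = \left(-70493\right) \left(-4108\right) = 289585244$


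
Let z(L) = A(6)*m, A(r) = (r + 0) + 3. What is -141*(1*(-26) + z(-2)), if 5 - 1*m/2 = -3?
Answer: -16638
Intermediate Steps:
m = 16 (m = 10 - 2*(-3) = 10 + 6 = 16)
A(r) = 3 + r (A(r) = r + 3 = 3 + r)
z(L) = 144 (z(L) = (3 + 6)*16 = 9*16 = 144)
-141*(1*(-26) + z(-2)) = -141*(1*(-26) + 144) = -141*(-26 + 144) = -141*118 = -16638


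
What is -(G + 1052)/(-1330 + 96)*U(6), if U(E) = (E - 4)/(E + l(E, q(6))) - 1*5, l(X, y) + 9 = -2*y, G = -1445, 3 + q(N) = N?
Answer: 6157/3702 ≈ 1.6632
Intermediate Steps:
q(N) = -3 + N
l(X, y) = -9 - 2*y
U(E) = -5 + (-4 + E)/(-15 + E) (U(E) = (E - 4)/(E + (-9 - 2*(-3 + 6))) - 1*5 = (-4 + E)/(E + (-9 - 2*3)) - 5 = (-4 + E)/(E + (-9 - 6)) - 5 = (-4 + E)/(E - 15) - 5 = (-4 + E)/(-15 + E) - 5 = -5 + (-4 + E)/(-15 + E))
-(G + 1052)/(-1330 + 96)*U(6) = -(-1445 + 1052)/(-1330 + 96)*(-71 + 4*6)/(15 - 1*6) = -(-393/(-1234))*(-71 + 24)/(15 - 6) = -(-393*(-1/1234))*-47/9 = -393*(⅑)*(-47)/1234 = -393*(-47)/(1234*9) = -1*(-6157/3702) = 6157/3702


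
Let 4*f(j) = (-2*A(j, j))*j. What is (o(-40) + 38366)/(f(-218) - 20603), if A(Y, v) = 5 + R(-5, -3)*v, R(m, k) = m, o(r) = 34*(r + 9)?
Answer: 583/1543 ≈ 0.37784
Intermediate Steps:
o(r) = 306 + 34*r (o(r) = 34*(9 + r) = 306 + 34*r)
A(Y, v) = 5 - 5*v
f(j) = j*(-10 + 10*j)/4 (f(j) = ((-2*(5 - 5*j))*j)/4 = ((-10 + 10*j)*j)/4 = (j*(-10 + 10*j))/4 = j*(-10 + 10*j)/4)
(o(-40) + 38366)/(f(-218) - 20603) = ((306 + 34*(-40)) + 38366)/((5/2)*(-218)*(-1 - 218) - 20603) = ((306 - 1360) + 38366)/((5/2)*(-218)*(-219) - 20603) = (-1054 + 38366)/(119355 - 20603) = 37312/98752 = 37312*(1/98752) = 583/1543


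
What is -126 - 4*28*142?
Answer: -16030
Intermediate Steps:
-126 - 4*28*142 = -126 - 112*142 = -126 - 15904 = -16030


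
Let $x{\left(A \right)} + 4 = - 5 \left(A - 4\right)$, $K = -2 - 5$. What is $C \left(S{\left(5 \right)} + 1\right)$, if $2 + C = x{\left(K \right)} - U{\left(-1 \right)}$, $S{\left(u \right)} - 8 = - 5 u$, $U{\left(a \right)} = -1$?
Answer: $-800$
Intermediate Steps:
$K = -7$
$S{\left(u \right)} = 8 - 5 u$
$x{\left(A \right)} = 16 - 5 A$ ($x{\left(A \right)} = -4 - 5 \left(A - 4\right) = -4 - 5 \left(-4 + A\right) = -4 - \left(-20 + 5 A\right) = 16 - 5 A$)
$C = 50$ ($C = -2 + \left(\left(16 - -35\right) - -1\right) = -2 + \left(\left(16 + 35\right) + 1\right) = -2 + \left(51 + 1\right) = -2 + 52 = 50$)
$C \left(S{\left(5 \right)} + 1\right) = 50 \left(\left(8 - 25\right) + 1\right) = 50 \left(-17 + 1\right) = 50 \left(-16\right) = -800$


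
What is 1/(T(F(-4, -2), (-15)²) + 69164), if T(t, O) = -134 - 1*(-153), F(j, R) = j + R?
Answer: 1/69183 ≈ 1.4454e-5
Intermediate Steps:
F(j, R) = R + j
T(t, O) = 19 (T(t, O) = -134 + 153 = 19)
1/(T(F(-4, -2), (-15)²) + 69164) = 1/(19 + 69164) = 1/69183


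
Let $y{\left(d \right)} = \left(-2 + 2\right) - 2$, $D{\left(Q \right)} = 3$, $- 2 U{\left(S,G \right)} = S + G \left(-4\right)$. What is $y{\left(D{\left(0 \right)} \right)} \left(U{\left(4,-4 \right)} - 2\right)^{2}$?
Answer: $-288$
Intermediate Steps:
$U{\left(S,G \right)} = 2 G - \frac{S}{2}$ ($U{\left(S,G \right)} = - \frac{S + G \left(-4\right)}{2} = - \frac{S - 4 G}{2} = 2 G - \frac{S}{2}$)
$y{\left(d \right)} = -2$ ($y{\left(d \right)} = 0 - 2 = -2$)
$y{\left(D{\left(0 \right)} \right)} \left(U{\left(4,-4 \right)} - 2\right)^{2} = - 2 \left(\left(2 \left(-4\right) - 2\right) - 2\right)^{2} = - 2 \left(\left(-8 - 2\right) - 2\right)^{2} = - 2 \left(-10 - 2\right)^{2} = - 2 \left(-12\right)^{2} = \left(-2\right) 144 = -288$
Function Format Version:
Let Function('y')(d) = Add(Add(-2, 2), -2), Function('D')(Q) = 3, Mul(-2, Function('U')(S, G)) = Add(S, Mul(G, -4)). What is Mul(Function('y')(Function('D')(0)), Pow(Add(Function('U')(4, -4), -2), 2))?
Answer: -288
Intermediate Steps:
Function('U')(S, G) = Add(Mul(2, G), Mul(Rational(-1, 2), S)) (Function('U')(S, G) = Mul(Rational(-1, 2), Add(S, Mul(G, -4))) = Mul(Rational(-1, 2), Add(S, Mul(-4, G))) = Add(Mul(2, G), Mul(Rational(-1, 2), S)))
Function('y')(d) = -2 (Function('y')(d) = Add(0, -2) = -2)
Mul(Function('y')(Function('D')(0)), Pow(Add(Function('U')(4, -4), -2), 2)) = Mul(-2, Pow(Add(Add(Mul(2, -4), Mul(Rational(-1, 2), 4)), -2), 2)) = Mul(-2, Pow(Add(Add(-8, -2), -2), 2)) = Mul(-2, Pow(Add(-10, -2), 2)) = Mul(-2, Pow(-12, 2)) = Mul(-2, 144) = -288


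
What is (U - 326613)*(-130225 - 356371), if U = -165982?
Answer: 239694756620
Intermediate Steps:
(U - 326613)*(-130225 - 356371) = (-165982 - 326613)*(-130225 - 356371) = -492595*(-486596) = 239694756620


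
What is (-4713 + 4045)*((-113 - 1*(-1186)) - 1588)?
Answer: 344020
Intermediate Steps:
(-4713 + 4045)*((-113 - 1*(-1186)) - 1588) = -668*((-113 + 1186) - 1588) = -668*(1073 - 1588) = -668*(-515) = 344020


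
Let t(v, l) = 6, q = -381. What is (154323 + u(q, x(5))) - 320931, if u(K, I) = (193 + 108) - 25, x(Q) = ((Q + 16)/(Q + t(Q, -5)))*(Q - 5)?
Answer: -166332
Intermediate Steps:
x(Q) = (-5 + Q)*(16 + Q)/(6 + Q) (x(Q) = ((Q + 16)/(Q + 6))*(Q - 5) = ((16 + Q)/(6 + Q))*(-5 + Q) = (-5 + Q)*(16 + Q)/(6 + Q))
u(K, I) = 276 (u(K, I) = 301 - 25 = 276)
(154323 + u(q, x(5))) - 320931 = (154323 + 276) - 320931 = 154599 - 320931 = -166332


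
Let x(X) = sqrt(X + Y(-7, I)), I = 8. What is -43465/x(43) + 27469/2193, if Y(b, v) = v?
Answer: 27469/2193 - 43465*sqrt(51)/51 ≈ -6073.8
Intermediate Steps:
x(X) = sqrt(8 + X) (x(X) = sqrt(X + 8) = sqrt(8 + X))
-43465/x(43) + 27469/2193 = -43465/sqrt(8 + 43) + 27469/2193 = -43465*sqrt(51)/51 + 27469*(1/2193) = -43465*sqrt(51)/51 + 27469/2193 = 27469/2193 - 43465*sqrt(51)/51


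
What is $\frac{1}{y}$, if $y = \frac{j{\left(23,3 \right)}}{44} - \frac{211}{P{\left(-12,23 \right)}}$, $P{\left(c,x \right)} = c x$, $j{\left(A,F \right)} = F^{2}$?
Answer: $\frac{1518}{1471} \approx 1.032$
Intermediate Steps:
$y = \frac{1471}{1518}$ ($y = \frac{3^{2}}{44} - \frac{211}{\left(-12\right) 23} = 9 \cdot \frac{1}{44} - \frac{211}{-276} = \frac{9}{44} - - \frac{211}{276} = \frac{9}{44} + \frac{211}{276} = \frac{1471}{1518} \approx 0.96904$)
$\frac{1}{y} = \frac{1}{\frac{1471}{1518}} = \frac{1518}{1471}$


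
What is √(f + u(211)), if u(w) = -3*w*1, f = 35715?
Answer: 3*√3898 ≈ 187.30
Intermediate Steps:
u(w) = -3*w
√(f + u(211)) = √(35715 - 3*211) = √(35715 - 633) = √35082 = 3*√3898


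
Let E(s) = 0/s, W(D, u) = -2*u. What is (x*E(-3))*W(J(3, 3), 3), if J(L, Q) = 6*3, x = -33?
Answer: 0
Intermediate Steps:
J(L, Q) = 18
E(s) = 0
(x*E(-3))*W(J(3, 3), 3) = (-33*0)*(-2*3) = 0*(-6) = 0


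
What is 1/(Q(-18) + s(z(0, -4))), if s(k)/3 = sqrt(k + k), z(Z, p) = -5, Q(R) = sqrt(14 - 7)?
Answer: 1/(sqrt(7) + 3*I*sqrt(10)) ≈ 0.027276 - 0.097802*I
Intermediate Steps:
Q(R) = sqrt(7)
s(k) = 3*sqrt(2)*sqrt(k) (s(k) = 3*sqrt(k + k) = 3*sqrt(2*k) = 3*(sqrt(2)*sqrt(k)) = 3*sqrt(2)*sqrt(k))
1/(Q(-18) + s(z(0, -4))) = 1/(sqrt(7) + 3*sqrt(2)*sqrt(-5)) = 1/(sqrt(7) + 3*sqrt(2)*(I*sqrt(5))) = 1/(sqrt(7) + 3*I*sqrt(10))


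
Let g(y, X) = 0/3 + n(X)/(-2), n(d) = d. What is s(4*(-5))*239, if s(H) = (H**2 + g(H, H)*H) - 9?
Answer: 45649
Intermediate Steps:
g(y, X) = -X/2 (g(y, X) = 0/3 + X/(-2) = 0*(1/3) + X*(-1/2) = 0 - X/2 = -X/2)
s(H) = -9 + H**2/2 (s(H) = (H**2 + (-H/2)*H) - 9 = (H**2 - H**2/2) - 9 = H**2/2 - 9 = -9 + H**2/2)
s(4*(-5))*239 = (-9 + (4*(-5))**2/2)*239 = (-9 + (1/2)*(-20)**2)*239 = (-9 + (1/2)*400)*239 = (-9 + 200)*239 = 191*239 = 45649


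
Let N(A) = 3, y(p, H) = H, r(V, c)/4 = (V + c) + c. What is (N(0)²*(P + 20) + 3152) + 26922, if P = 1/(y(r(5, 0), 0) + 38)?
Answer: 1149661/38 ≈ 30254.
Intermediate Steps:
r(V, c) = 4*V + 8*c (r(V, c) = 4*((V + c) + c) = 4*(V + 2*c) = 4*V + 8*c)
P = 1/38 (P = 1/(0 + 38) = 1/38 ≈ 0.026316)
(N(0)²*(P + 20) + 3152) + 26922 = (3²*(1/38 + 20) + 3152) + 26922 = (9*(761/38) + 3152) + 26922 = (6849/38 + 3152) + 26922 = 126625/38 + 26922 = 1149661/38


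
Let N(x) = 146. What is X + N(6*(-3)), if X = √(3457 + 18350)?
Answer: 146 + 3*√2423 ≈ 293.67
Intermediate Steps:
X = 3*√2423 (X = √21807 = 3*√2423 ≈ 147.67)
X + N(6*(-3)) = 3*√2423 + 146 = 146 + 3*√2423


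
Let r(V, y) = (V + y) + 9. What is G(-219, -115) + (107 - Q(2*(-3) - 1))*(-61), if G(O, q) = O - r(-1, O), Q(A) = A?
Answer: -6962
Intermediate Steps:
r(V, y) = 9 + V + y
G(O, q) = -8 (G(O, q) = O - (9 - 1 + O) = O - (8 + O) = O + (-8 - O) = -8)
G(-219, -115) + (107 - Q(2*(-3) - 1))*(-61) = -8 + (107 - (2*(-3) - 1))*(-61) = -8 + (107 - (-6 - 1))*(-61) = -8 + (107 - 1*(-7))*(-61) = -8 + (107 + 7)*(-61) = -8 + 114*(-61) = -8 - 6954 = -6962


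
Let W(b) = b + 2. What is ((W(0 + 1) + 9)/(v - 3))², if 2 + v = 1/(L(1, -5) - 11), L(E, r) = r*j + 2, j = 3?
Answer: 82944/14641 ≈ 5.6652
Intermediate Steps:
L(E, r) = 2 + 3*r (L(E, r) = r*3 + 2 = 3*r + 2 = 2 + 3*r)
W(b) = 2 + b
v = -49/24 (v = -2 + 1/((2 + 3*(-5)) - 11) = -2 + 1/((2 - 15) - 11) = -2 + 1/(-13 - 11) = -2 + 1/(-24) = -2 - 1/24 = -49/24 ≈ -2.0417)
((W(0 + 1) + 9)/(v - 3))² = (((2 + (0 + 1)) + 9)/(-49/24 - 3))² = (((2 + 1) + 9)/(-121/24))² = ((3 + 9)*(-24/121))² = (12*(-24/121))² = (-288/121)² = 82944/14641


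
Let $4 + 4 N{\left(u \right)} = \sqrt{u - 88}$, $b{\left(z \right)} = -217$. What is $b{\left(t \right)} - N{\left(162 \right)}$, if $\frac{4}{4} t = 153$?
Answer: $-216 - \frac{\sqrt{74}}{4} \approx -218.15$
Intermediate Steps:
$t = 153$
$N{\left(u \right)} = -1 + \frac{\sqrt{-88 + u}}{4}$ ($N{\left(u \right)} = -1 + \frac{\sqrt{u - 88}}{4} = -1 + \frac{\sqrt{-88 + u}}{4}$)
$b{\left(t \right)} - N{\left(162 \right)} = -217 - \left(-1 + \frac{\sqrt{-88 + 162}}{4}\right) = -217 - \left(-1 + \frac{\sqrt{74}}{4}\right) = -217 + \left(1 - \frac{\sqrt{74}}{4}\right) = -216 - \frac{\sqrt{74}}{4}$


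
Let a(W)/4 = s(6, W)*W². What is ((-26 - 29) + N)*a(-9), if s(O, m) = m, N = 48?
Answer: 20412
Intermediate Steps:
a(W) = 4*W³ (a(W) = 4*(W*W²) = 4*W³)
((-26 - 29) + N)*a(-9) = ((-26 - 29) + 48)*(4*(-9)³) = (-55 + 48)*(4*(-729)) = -7*(-2916) = 20412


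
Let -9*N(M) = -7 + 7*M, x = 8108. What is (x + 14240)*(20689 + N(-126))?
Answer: 4181087320/9 ≈ 4.6457e+8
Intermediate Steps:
N(M) = 7/9 - 7*M/9 (N(M) = -(-7 + 7*M)/9 = 7/9 - 7*M/9)
(x + 14240)*(20689 + N(-126)) = (8108 + 14240)*(20689 + (7/9 - 7/9*(-126))) = 22348*(20689 + (7/9 + 98)) = 22348*(20689 + 889/9) = 22348*(187090/9) = 4181087320/9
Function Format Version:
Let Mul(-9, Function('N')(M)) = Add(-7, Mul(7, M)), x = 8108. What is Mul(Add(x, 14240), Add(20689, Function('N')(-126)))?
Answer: Rational(4181087320, 9) ≈ 4.6457e+8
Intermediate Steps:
Function('N')(M) = Add(Rational(7, 9), Mul(Rational(-7, 9), M)) (Function('N')(M) = Mul(Rational(-1, 9), Add(-7, Mul(7, M))) = Add(Rational(7, 9), Mul(Rational(-7, 9), M)))
Mul(Add(x, 14240), Add(20689, Function('N')(-126))) = Mul(Add(8108, 14240), Add(20689, Add(Rational(7, 9), Mul(Rational(-7, 9), -126)))) = Mul(22348, Add(20689, Add(Rational(7, 9), 98))) = Mul(22348, Add(20689, Rational(889, 9))) = Mul(22348, Rational(187090, 9)) = Rational(4181087320, 9)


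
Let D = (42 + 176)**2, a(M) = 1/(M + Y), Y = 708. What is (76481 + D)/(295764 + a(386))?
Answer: 135661470/323565817 ≈ 0.41927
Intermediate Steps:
a(M) = 1/(708 + M) (a(M) = 1/(M + 708) = 1/(708 + M))
D = 47524 (D = 218**2 = 47524)
(76481 + D)/(295764 + a(386)) = (76481 + 47524)/(295764 + 1/(708 + 386)) = 124005/(295764 + 1/1094) = 124005/(323565817/1094) = 124005*(1094/323565817) = 135661470/323565817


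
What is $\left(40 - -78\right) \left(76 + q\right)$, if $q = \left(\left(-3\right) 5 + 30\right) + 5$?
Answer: $11328$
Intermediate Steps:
$q = 20$ ($q = \left(-15 + 30\right) + 5 = 15 + 5 = 20$)
$\left(40 - -78\right) \left(76 + q\right) = \left(40 - -78\right) \left(76 + 20\right) = \left(40 + 78\right) 96 = 118 \cdot 96 = 11328$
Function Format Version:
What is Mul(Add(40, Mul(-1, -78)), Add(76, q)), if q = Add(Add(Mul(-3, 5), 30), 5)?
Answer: 11328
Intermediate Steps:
q = 20 (q = Add(Add(-15, 30), 5) = Add(15, 5) = 20)
Mul(Add(40, Mul(-1, -78)), Add(76, q)) = Mul(Add(40, Mul(-1, -78)), Add(76, 20)) = Mul(Add(40, 78), 96) = Mul(118, 96) = 11328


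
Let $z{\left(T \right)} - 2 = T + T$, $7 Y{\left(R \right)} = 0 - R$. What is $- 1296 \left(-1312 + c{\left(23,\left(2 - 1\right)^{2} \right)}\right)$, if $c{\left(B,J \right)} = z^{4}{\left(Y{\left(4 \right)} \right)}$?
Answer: $\frac{4080865536}{2401} \approx 1.6997 \cdot 10^{6}$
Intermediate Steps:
$Y{\left(R \right)} = - \frac{R}{7}$ ($Y{\left(R \right)} = \frac{0 - R}{7} = \frac{\left(-1\right) R}{7} = - \frac{R}{7}$)
$z{\left(T \right)} = 2 + 2 T$ ($z{\left(T \right)} = 2 + \left(T + T\right) = 2 + 2 T$)
$c{\left(B,J \right)} = \frac{1296}{2401}$ ($c{\left(B,J \right)} = \left(2 + 2 \left(\left(- \frac{1}{7}\right) 4\right)\right)^{4} = \left(2 + 2 \left(- \frac{4}{7}\right)\right)^{4} = \left(2 - \frac{8}{7}\right)^{4} = \left(\frac{6}{7}\right)^{4} = \frac{1296}{2401}$)
$- 1296 \left(-1312 + c{\left(23,\left(2 - 1\right)^{2} \right)}\right) = - 1296 \left(-1312 + \frac{1296}{2401}\right) = \left(-1296\right) \left(- \frac{3148816}{2401}\right) = \frac{4080865536}{2401}$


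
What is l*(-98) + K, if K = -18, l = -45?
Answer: 4392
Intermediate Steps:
l*(-98) + K = -45*(-98) - 18 = 4410 - 18 = 4392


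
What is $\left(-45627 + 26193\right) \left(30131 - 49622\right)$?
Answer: $378788094$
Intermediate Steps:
$\left(-45627 + 26193\right) \left(30131 - 49622\right) = \left(-19434\right) \left(-19491\right) = 378788094$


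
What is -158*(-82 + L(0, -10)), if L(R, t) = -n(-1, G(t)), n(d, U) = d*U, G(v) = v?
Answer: 14536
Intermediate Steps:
n(d, U) = U*d
L(R, t) = t (L(R, t) = -t*(-1) = -(-1)*t = t)
-158*(-82 + L(0, -10)) = -158*(-82 - 10) = -158*(-92) = 14536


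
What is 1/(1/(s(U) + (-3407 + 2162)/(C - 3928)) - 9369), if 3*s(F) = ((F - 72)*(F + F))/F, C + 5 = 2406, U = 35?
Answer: -36421/341229876 ≈ -0.00010673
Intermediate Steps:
C = 2401 (C = -5 + 2406 = 2401)
s(F) = -48 + 2*F/3 (s(F) = (((F - 72)*(F + F))/F)/3 = (((-72 + F)*(2*F))/F)/3 = ((2*F*(-72 + F))/F)/3 = (-144 + 2*F)/3 = -48 + 2*F/3)
1/(1/(s(U) + (-3407 + 2162)/(C - 3928)) - 9369) = 1/(1/((-48 + (⅔)*35) + (-3407 + 2162)/(2401 - 3928)) - 9369) = 1/(1/((-48 + 70/3) - 1245/(-1527)) - 9369) = 1/(1/(-74/3 - 1245*(-1/1527)) - 9369) = 1/(1/(-74/3 + 415/509) - 9369) = 1/(1/(-36421/1527) - 9369) = 1/(-1527/36421 - 9369) = 1/(-341229876/36421) = -36421/341229876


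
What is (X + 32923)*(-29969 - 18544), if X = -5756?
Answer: -1317952671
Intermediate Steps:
(X + 32923)*(-29969 - 18544) = (-5756 + 32923)*(-29969 - 18544) = 27167*(-48513) = -1317952671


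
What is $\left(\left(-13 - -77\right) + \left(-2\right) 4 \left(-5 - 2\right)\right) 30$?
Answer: $3600$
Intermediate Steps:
$\left(\left(-13 - -77\right) + \left(-2\right) 4 \left(-5 - 2\right)\right) 30 = \left(\left(-13 + 77\right) - -56\right) 30 = \left(64 + 56\right) 30 = 120 \cdot 30 = 3600$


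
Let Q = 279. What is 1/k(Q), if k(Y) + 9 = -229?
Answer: -1/238 ≈ -0.0042017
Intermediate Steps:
k(Y) = -238 (k(Y) = -9 - 229 = -238)
1/k(Q) = 1/(-238) = -1/238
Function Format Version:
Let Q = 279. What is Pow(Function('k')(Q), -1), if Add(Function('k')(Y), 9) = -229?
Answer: Rational(-1, 238) ≈ -0.0042017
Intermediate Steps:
Function('k')(Y) = -238 (Function('k')(Y) = Add(-9, -229) = -238)
Pow(Function('k')(Q), -1) = Pow(-238, -1) = Rational(-1, 238)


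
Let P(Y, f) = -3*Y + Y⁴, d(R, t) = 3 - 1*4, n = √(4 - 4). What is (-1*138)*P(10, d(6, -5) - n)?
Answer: -1375860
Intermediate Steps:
n = 0 (n = √0 = 0)
d(R, t) = -1 (d(R, t) = 3 - 4 = -1)
P(Y, f) = Y⁴ - 3*Y
(-1*138)*P(10, d(6, -5) - n) = (-1*138)*(10*(-3 + 10³)) = -1380*(-3 + 1000) = -1380*997 = -138*9970 = -1375860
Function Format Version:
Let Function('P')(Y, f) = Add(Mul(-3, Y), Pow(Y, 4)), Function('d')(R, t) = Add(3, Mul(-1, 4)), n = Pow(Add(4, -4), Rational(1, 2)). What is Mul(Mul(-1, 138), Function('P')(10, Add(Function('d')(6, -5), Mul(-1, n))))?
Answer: -1375860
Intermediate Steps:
n = 0 (n = Pow(0, Rational(1, 2)) = 0)
Function('d')(R, t) = -1 (Function('d')(R, t) = Add(3, -4) = -1)
Function('P')(Y, f) = Add(Pow(Y, 4), Mul(-3, Y))
Mul(Mul(-1, 138), Function('P')(10, Add(Function('d')(6, -5), Mul(-1, n)))) = Mul(Mul(-1, 138), Mul(10, Add(-3, Pow(10, 3)))) = Mul(-138, Mul(10, Add(-3, 1000))) = Mul(-138, Mul(10, 997)) = Mul(-138, 9970) = -1375860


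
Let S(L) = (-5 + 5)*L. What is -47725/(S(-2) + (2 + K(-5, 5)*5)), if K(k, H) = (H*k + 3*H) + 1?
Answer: 47725/43 ≈ 1109.9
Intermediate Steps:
K(k, H) = 1 + 3*H + H*k (K(k, H) = (3*H + H*k) + 1 = 1 + 3*H + H*k)
S(L) = 0 (S(L) = 0*L = 0)
-47725/(S(-2) + (2 + K(-5, 5)*5)) = -47725/(0 + (2 + (1 + 3*5 + 5*(-5))*5)) = -47725/(0 + (2 + (1 + 15 - 25)*5)) = -47725/(0 + (2 - 9*5)) = -47725/(0 + (2 - 45)) = -47725/(0 - 43) = -47725/(-43) = -1/43*(-47725) = 47725/43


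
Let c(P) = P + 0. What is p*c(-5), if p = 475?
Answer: -2375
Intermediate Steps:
c(P) = P
p*c(-5) = 475*(-5) = -2375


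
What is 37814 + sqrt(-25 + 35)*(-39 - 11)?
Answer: 37814 - 50*sqrt(10) ≈ 37656.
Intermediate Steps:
37814 + sqrt(-25 + 35)*(-39 - 11) = 37814 + sqrt(10)*(-50) = 37814 - 50*sqrt(10)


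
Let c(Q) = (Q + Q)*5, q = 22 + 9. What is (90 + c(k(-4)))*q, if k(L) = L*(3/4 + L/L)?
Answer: 620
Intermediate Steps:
q = 31
k(L) = 7*L/4 (k(L) = L*(3*(¼) + 1) = L*(¾ + 1) = L*(7/4) = 7*L/4)
c(Q) = 10*Q (c(Q) = (2*Q)*5 = 10*Q)
(90 + c(k(-4)))*q = (90 + 10*((7/4)*(-4)))*31 = (90 + 10*(-7))*31 = (90 - 70)*31 = 20*31 = 620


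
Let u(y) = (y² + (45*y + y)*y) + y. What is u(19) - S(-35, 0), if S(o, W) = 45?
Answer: 16941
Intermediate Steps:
u(y) = y + 47*y² (u(y) = (y² + (46*y)*y) + y = (y² + 46*y²) + y = 47*y² + y = y + 47*y²)
u(19) - S(-35, 0) = 19*(1 + 47*19) - 1*45 = 19*(1 + 893) - 45 = 19*894 - 45 = 16986 - 45 = 16941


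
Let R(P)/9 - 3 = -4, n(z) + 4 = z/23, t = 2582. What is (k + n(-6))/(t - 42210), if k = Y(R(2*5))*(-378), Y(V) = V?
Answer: -19537/227861 ≈ -0.085741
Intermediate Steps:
n(z) = -4 + z/23
R(P) = -9 (R(P) = 27 + 9*(-4) = 27 - 36 = -9)
k = 3402 (k = -9*(-378) = 3402)
(k + n(-6))/(t - 42210) = (3402 + (-4 + (1/23)*(-6)))/(2582 - 42210) = (3402 + (-4 - 6/23))/(-39628) = (3402 - 98/23)*(-1/39628) = (78148/23)*(-1/39628) = -19537/227861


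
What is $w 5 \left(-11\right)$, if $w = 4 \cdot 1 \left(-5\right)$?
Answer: $1100$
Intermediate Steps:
$w = -20$ ($w = 4 \left(-5\right) = -20$)
$w 5 \left(-11\right) = \left(-20\right) 5 \left(-11\right) = \left(-100\right) \left(-11\right) = 1100$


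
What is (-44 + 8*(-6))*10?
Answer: -920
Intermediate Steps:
(-44 + 8*(-6))*10 = (-44 - 48)*10 = -92*10 = -920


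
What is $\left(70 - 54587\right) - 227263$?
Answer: $-281780$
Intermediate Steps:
$\left(70 - 54587\right) - 227263 = -54517 - 227263 = -281780$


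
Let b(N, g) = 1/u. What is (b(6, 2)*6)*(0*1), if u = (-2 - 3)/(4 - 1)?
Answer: 0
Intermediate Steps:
u = -5/3 ≈ -1.6667
b(N, g) = -⅗ (b(N, g) = 1/(-5/3) = -⅗)
(b(6, 2)*6)*(0*1) = (-⅗*6)*(0*1) = -18/5*0 = 0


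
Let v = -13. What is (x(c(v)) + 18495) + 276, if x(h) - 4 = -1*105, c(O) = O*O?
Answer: 18670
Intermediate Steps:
c(O) = O²
x(h) = -101 (x(h) = 4 - 1*105 = 4 - 105 = -101)
(x(c(v)) + 18495) + 276 = (-101 + 18495) + 276 = 18394 + 276 = 18670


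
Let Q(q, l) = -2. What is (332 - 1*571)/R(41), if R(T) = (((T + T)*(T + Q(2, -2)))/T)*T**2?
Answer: -239/131118 ≈ -0.0018228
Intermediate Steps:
R(T) = T**2*(-4 + 2*T) (R(T) = (((T + T)*(T - 2))/T)*T**2 = (((2*T)*(-2 + T))/T)*T**2 = ((2*T*(-2 + T))/T)*T**2 = (-4 + 2*T)*T**2 = T**2*(-4 + 2*T))
(332 - 1*571)/R(41) = (332 - 1*571)/((2*41**2*(-2 + 41))) = (332 - 571)/((2*1681*39)) = -239/131118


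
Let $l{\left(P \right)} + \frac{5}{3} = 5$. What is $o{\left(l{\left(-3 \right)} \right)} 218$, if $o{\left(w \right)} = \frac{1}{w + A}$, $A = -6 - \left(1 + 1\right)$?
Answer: $- \frac{327}{7} \approx -46.714$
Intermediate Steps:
$l{\left(P \right)} = \frac{10}{3}$ ($l{\left(P \right)} = - \frac{5}{3} + 5 = \frac{10}{3}$)
$A = -8$ ($A = -6 - 2 = -8$)
$o{\left(w \right)} = \frac{1}{-8 + w}$ ($o{\left(w \right)} = \frac{1}{w - 8} = \frac{1}{-8 + w}$)
$o{\left(l{\left(-3 \right)} \right)} 218 = \frac{1}{-8 + \frac{10}{3}} \cdot 218 = \frac{1}{- \frac{14}{3}} \cdot 218 = \left(- \frac{3}{14}\right) 218 = - \frac{327}{7}$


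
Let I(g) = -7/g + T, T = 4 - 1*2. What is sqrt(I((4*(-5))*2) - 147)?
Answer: I*sqrt(57930)/20 ≈ 12.034*I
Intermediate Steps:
T = 2 (T = 4 - 2 = 2)
I(g) = 2 - 7/g (I(g) = -7/g + 2 = 2 - 7/g)
sqrt(I((4*(-5))*2) - 147) = sqrt((2 - 7/((4*(-5))*2)) - 147) = sqrt((2 - 7/((-20*2))) - 147) = sqrt((2 - 7/(-40)) - 147) = sqrt((2 - 7*(-1/40)) - 147) = sqrt((2 + 7/40) - 147) = sqrt(87/40 - 147) = sqrt(-5793/40) = I*sqrt(57930)/20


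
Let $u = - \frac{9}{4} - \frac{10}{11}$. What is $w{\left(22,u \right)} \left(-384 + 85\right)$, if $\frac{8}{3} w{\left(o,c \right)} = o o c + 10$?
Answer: $\frac{1362543}{8} \approx 1.7032 \cdot 10^{5}$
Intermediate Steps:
$u = - \frac{139}{44}$ ($u = \left(-9\right) \frac{1}{4} - \frac{10}{11} = - \frac{9}{4} - \frac{10}{11} = - \frac{139}{44} \approx -3.1591$)
$w{\left(o,c \right)} = \frac{15}{4} + \frac{3 c o^{2}}{8}$ ($w{\left(o,c \right)} = \frac{3 \left(o o c + 10\right)}{8} = \frac{3 \left(o^{2} c + 10\right)}{8} = \frac{3 \left(c o^{2} + 10\right)}{8} = \frac{3 \left(10 + c o^{2}\right)}{8} = \frac{15}{4} + \frac{3 c o^{2}}{8}$)
$w{\left(22,u \right)} \left(-384 + 85\right) = \left(\frac{15}{4} + \frac{3}{8} \left(- \frac{139}{44}\right) 22^{2}\right) \left(-384 + 85\right) = \left(\frac{15}{4} + \frac{3}{8} \left(- \frac{139}{44}\right) 484\right) \left(-299\right) = \left(\frac{15}{4} - \frac{4587}{8}\right) \left(-299\right) = \left(- \frac{4557}{8}\right) \left(-299\right) = \frac{1362543}{8}$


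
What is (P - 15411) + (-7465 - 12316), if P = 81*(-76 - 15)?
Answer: -42563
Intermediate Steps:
P = -7371 (P = 81*(-91) = -7371)
(P - 15411) + (-7465 - 12316) = (-7371 - 15411) + (-7465 - 12316) = -22782 - 19781 = -42563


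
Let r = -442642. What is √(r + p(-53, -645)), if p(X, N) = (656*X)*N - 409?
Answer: √21982309 ≈ 4688.5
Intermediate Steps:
p(X, N) = -409 + 656*N*X (p(X, N) = 656*N*X - 409 = -409 + 656*N*X)
√(r + p(-53, -645)) = √(-442642 + (-409 + 656*(-645)*(-53))) = √(-442642 + (-409 + 22425360)) = √(-442642 + 22424951) = √21982309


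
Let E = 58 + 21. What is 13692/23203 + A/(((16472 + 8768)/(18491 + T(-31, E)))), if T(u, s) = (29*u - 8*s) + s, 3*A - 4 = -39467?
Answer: -15600893794331/1756931160 ≈ -8879.6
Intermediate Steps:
A = -39463/3 (A = 4/3 + (1/3)*(-39467) = 4/3 - 39467/3 = -39463/3 ≈ -13154.)
E = 79
T(u, s) = -7*s + 29*u (T(u, s) = (-8*s + 29*u) + s = -7*s + 29*u)
13692/23203 + A/(((16472 + 8768)/(18491 + T(-31, E)))) = 13692/23203 - 39463*(18491 + (-7*79 + 29*(-31)))/(16472 + 8768)/3 = 13692*(1/23203) - 39463/(3*(25240/(18491 + (-553 - 899)))) = 13692/23203 - 39463/(3*(25240/(18491 - 1452))) = 13692/23203 - 39463/(3*(25240/17039)) = 13692/23203 - 39463/(3*(25240*(1/17039))) = 13692/23203 - 39463/(3*25240/17039) = 13692/23203 - 39463/3*17039/25240 = 13692/23203 - 672410057/75720 = -15600893794331/1756931160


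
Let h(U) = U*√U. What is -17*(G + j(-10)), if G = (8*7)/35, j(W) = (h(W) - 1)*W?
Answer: -986/5 - 1700*I*√10 ≈ -197.2 - 5375.9*I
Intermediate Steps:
h(U) = U^(3/2)
j(W) = W*(-1 + W^(3/2)) (j(W) = (W^(3/2) - 1)*W = (-1 + W^(3/2))*W = W*(-1 + W^(3/2)))
G = 8/5 (G = 56*(1/35) = 8/5 ≈ 1.6000)
-17*(G + j(-10)) = -17*(8/5 + ((-10)^(5/2) - 1*(-10))) = -17*(8/5 + (100*I*√10 + 10)) = -17*(8/5 + (10 + 100*I*√10)) = -17*(58/5 + 100*I*√10) = -986/5 - 1700*I*√10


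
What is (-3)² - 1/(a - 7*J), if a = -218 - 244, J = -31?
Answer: 2206/245 ≈ 9.0041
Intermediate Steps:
a = -462
(-3)² - 1/(a - 7*J) = (-3)² - 1/(-462 - 7*(-31)) = 9 - 1/(-462 + 217) = 9 - 1/(-245) = 9 - 1*(-1/245) = 9 + 1/245 = 2206/245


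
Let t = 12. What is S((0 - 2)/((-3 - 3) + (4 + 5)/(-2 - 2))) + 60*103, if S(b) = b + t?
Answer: 204344/33 ≈ 6192.2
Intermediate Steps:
S(b) = 12 + b (S(b) = b + 12 = 12 + b)
S((0 - 2)/((-3 - 3) + (4 + 5)/(-2 - 2))) + 60*103 = (12 + (0 - 2)/((-3 - 3) + (4 + 5)/(-2 - 2))) + 60*103 = (12 - 2/(-6 + 9/(-4))) + 6180 = (12 - 2/(-6 + 9*(-¼))) + 6180 = (12 - 2/(-6 - 9/4)) + 6180 = (12 - 2/(-33/4)) + 6180 = (12 - 2*(-4/33)) + 6180 = (12 + 8/33) + 6180 = 404/33 + 6180 = 204344/33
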